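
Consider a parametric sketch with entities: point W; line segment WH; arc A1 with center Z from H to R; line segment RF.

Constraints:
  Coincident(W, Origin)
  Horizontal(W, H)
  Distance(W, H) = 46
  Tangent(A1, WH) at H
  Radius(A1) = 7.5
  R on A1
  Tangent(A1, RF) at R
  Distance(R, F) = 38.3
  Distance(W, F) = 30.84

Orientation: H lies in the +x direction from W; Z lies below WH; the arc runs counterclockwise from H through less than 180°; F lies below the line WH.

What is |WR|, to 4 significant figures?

40.95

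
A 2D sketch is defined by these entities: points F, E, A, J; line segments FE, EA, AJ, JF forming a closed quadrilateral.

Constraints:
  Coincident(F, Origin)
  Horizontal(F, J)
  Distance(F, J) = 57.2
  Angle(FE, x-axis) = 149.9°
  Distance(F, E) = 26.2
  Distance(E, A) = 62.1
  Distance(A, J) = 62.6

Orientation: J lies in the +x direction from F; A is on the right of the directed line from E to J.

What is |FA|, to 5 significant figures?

41.206

F is at the origin; FJ is horizontal with |FJ| = 57.2 and J in +x, so J = (57.2, 0). FE runs at 149.9° with |FE| = 26.2, so E = (-22.667, 13.140). A is determined by |EA| = 62.1 and |AJ| = 62.6 together: it lies at the intersection of circle(E, 62.1) and circle(J, 62.6). With |EJ| = 80.941, the foot of the radical line on EJ is 40.085 from E and the perpendicular offset is √(62.1² − 40.085²) = 47.430. Taking the right-of-EJ solution: A = (9.1869, -40.168).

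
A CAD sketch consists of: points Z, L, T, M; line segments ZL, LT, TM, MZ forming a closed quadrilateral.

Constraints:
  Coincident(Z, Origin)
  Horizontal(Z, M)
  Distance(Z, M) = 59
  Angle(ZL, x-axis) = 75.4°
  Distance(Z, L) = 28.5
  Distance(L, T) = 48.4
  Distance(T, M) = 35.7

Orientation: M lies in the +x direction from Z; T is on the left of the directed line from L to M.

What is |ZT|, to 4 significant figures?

65.39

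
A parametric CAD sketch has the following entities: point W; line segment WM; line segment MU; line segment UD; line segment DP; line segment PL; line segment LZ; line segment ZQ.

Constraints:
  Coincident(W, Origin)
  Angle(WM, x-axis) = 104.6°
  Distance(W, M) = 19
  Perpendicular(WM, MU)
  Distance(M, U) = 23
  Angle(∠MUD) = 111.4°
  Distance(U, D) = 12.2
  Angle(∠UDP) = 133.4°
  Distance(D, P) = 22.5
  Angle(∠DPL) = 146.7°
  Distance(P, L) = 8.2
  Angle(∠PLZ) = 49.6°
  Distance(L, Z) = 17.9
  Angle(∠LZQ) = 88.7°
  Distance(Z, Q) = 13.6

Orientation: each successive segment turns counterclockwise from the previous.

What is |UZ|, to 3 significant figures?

20.6

W is at the origin; WM runs at 104.6° with length 19.0, so M = (-4.79, 18.4). The perpendicularity gives MU at right angles to WM, so MU runs at -165°; with |MU| = 23.0, U = (-27.0, 12.6). ∠MUD = 111.4° gives UD at -96.8° from the x-axis; with |UD| = 12.2, D = (-28.5, 0.475). ∠UDP = 133.4° gives DP at -50.2° from the x-axis; with |DP| = 22.5, P = (-14.1, -16.8). ∠DPL = 146.7° gives PL at -16.9° from the x-axis; with |PL| = 8.2, L = (-6.24, -19.2). ∠PLZ = 49.6° gives LZ at 114° from the x-axis; with |LZ| = 17.9, Z = (-13.4, -2.78). Then |UZ| = |Z − U| = 20.6.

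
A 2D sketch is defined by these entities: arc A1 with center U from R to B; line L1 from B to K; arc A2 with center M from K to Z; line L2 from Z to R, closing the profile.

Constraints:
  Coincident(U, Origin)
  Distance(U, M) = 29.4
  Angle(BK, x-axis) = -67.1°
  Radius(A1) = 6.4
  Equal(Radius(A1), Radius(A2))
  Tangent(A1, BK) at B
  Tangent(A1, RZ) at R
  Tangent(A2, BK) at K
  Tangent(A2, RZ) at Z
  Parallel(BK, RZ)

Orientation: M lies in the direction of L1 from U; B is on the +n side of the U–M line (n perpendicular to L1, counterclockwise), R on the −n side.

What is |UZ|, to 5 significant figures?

30.089

The slot axis is L1's direction at -67.1°, so u = (cos -67.1°, sin -67.1°) = (0.38912, -0.92119) and n = (−sin -67.1°, cos -67.1°) = (0.92119, 0.38912). U is at the origin and M lies 29.4 along u from U, so M = 29.4·u = (11.440, -27.083). Tangency of A1 to both parallel lines with radius 6.4 puts B and R at U ± 6.4·n: B = (5.8956, 2.4904), R = (-5.8956, -2.4904). Equal radii place K and Z the same way about M: K = M + 6.4·n = (17.336, -24.592), Z = M − 6.4·n = (5.5447, -29.573). Then |UZ| = |Z − U| = 30.089.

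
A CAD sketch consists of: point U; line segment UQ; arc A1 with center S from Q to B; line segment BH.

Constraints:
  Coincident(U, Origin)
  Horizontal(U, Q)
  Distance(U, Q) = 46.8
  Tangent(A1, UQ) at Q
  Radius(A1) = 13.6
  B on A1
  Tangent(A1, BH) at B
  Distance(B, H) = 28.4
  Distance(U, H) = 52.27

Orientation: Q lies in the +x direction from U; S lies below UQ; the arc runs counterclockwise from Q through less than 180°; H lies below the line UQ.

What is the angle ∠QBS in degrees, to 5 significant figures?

46.274°

Checks: U.y = 0.00, Q.y = 0.00 ✓; |SB| = 13.60 ✓; ∠(SB, BH) = 90.00° ✓; |BH| = 28.40 ✓; |UH| = 52.27 ✓.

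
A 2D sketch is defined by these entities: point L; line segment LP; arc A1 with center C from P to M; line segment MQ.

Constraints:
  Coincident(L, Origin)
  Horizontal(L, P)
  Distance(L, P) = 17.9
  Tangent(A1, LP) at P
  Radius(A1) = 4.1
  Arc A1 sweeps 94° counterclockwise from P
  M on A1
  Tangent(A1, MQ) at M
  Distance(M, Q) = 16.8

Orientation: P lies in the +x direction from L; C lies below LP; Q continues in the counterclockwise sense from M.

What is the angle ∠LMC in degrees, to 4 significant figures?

158.4°

L is at the origin; LP is horizontal with |LP| = 17.9 and P on the +x side, so P = (17.90, 0.000). Since A1 is tangent to LP there, CP ⟂ LP, so C = P + (0, -4.1) = (17.90, -4.100). On A1, P sits at bearing 90° from C; a 94° counterclockwise sweep puts M at bearing 184°, so M = C + 4.1·(cos 184°, sin 184°) = (13.81, -4.386). Then cos ∠LMC = ML·MC / (|ML||MC|), giving 158.4°.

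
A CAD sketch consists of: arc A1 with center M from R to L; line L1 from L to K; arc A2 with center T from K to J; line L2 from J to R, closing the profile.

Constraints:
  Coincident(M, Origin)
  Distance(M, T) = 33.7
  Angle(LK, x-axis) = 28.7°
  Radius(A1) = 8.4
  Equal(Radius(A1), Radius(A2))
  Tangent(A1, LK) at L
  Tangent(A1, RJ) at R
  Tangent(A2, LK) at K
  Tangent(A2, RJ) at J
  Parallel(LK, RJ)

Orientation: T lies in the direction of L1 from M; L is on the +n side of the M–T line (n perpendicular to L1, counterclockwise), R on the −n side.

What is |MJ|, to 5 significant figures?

34.731

The slot axis is L1's direction at 28.7°, so u = (cos 28.7°, sin 28.7°) = (0.87715, 0.48022) and n = (−sin 28.7°, cos 28.7°) = (-0.48022, 0.87715). M is at the origin and T lies 33.7 along u from M, so T = 33.7·u = (29.560, 16.184). Tangency of A1 to both parallel lines with radius 8.4 puts L and R at M ± 8.4·n: L = (-4.0339, 7.3680), R = (4.0339, -7.3680). Equal radii place K and J the same way about T: K = T + 8.4·n = (25.526, 23.552), J = T − 8.4·n = (33.594, 8.8155). Then |MJ| = |J − M| = 34.731.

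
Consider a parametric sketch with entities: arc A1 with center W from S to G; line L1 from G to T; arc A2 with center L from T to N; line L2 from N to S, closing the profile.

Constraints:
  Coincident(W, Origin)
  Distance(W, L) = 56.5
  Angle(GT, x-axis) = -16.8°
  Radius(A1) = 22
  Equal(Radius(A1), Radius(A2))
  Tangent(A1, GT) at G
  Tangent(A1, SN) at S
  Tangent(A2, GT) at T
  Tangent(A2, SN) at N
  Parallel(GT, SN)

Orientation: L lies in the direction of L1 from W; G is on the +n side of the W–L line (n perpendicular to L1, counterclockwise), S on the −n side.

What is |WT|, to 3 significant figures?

60.6

The slot axis is L1's direction at -16.8°, so u = (cos -16.8°, sin -16.8°) = (0.957, -0.289) and n = (−sin -16.8°, cos -16.8°) = (0.289, 0.957). W is at the origin and L lies 56.5 along u from W, so L = 56.5·u = (54.1, -16.3). Tangency of A1 to both parallel lines with radius 22.0 puts G and S at W ± 22.0·n: G = (6.36, 21.1), S = (-6.36, -21.1). Equal radii place T and N the same way about L: T = L + 22.0·n = (60.4, 4.73), N = L − 22.0·n = (47.7, -37.4). Then |WT| = |T − W| = 60.6.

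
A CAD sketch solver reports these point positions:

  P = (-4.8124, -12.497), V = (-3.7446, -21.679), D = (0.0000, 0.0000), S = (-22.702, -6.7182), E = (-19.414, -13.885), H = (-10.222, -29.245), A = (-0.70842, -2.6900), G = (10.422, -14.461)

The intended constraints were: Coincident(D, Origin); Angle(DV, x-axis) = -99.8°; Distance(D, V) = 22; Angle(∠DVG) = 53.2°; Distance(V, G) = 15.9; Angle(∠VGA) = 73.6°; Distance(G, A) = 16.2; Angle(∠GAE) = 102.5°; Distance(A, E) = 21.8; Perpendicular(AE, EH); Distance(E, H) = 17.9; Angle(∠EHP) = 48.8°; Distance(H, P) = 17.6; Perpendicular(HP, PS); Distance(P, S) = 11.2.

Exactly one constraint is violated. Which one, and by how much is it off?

Distance(P, S) = 11.2 — off by 7.60.

D = (0.00, 0.00) ✓; DV at -99.80° ✓; |DV| = 22.00 ✓; ∠DVG = 53.20° ✓; |VG| = 15.90 ✓; ∠VGA = 73.60° ✓; |GA| = 16.20 ✓; ∠GAE = 102.5° ✓; |AE| = 21.80 ✓; ∠(AE, EH) = 90.00° ✓; |EH| = 17.90 ✓; ∠EHP = 48.80° ✓; |HP| = 17.60 ✓; ∠(HP, PS) = 90.00° ✓; |PS| = 18.80 ✗.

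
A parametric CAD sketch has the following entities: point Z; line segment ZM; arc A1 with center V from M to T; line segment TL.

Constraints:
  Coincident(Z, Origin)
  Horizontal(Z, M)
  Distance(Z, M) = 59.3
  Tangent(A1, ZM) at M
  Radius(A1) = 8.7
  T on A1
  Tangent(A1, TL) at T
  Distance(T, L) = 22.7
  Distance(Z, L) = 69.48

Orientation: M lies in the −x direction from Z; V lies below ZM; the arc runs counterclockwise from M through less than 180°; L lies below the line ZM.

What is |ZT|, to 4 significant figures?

68.56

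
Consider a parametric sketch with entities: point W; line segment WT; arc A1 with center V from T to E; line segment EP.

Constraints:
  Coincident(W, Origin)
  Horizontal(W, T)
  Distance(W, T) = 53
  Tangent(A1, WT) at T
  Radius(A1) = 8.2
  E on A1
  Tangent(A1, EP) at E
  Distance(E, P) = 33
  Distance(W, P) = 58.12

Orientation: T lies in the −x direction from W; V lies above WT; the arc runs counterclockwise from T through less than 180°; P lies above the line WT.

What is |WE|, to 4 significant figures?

45.45

W is at the origin; W and T share the same y with |WT| = 53.0 and T on the −x side, so T = (-53.00, 0.000). A1 meets WT tangentially, so VT is at right angles to WT, so V = T + (0, 8.2) = (-53.00, 8.200). Since VE ⟂ EP (tangency), |VP| = √(8.2² + 33.0²) = 34.00 regardless of where E sits on A1. So P lies on both circle(W, 58.12) and circle(V, 34.00); the above-WT intersection is P = (-41.85, 40.33). E is the foot of the tangent from P: E = (-44.83, 7.460).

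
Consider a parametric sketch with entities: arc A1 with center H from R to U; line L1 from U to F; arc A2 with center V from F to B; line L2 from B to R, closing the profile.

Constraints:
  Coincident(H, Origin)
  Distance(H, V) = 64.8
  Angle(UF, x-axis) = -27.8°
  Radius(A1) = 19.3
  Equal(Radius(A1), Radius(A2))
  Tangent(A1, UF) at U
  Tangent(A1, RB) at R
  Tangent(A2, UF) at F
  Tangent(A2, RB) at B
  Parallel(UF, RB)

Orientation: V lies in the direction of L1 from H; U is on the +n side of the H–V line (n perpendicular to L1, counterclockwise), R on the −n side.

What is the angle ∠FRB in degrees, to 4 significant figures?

30.78°

The slot axis is L1's direction at -27.8°, so u = (cos -27.8°, sin -27.8°) = (0.8846, -0.4664) and n = (−sin -27.8°, cos -27.8°) = (0.4664, 0.8846). H is at the origin and V lies 64.8 along u from H, so V = 64.8·u = (57.32, -30.22). Tangency of A1 to both parallel lines with radius 19.3 puts U and R at H ± 19.3·n: U = (9.001, 17.07), R = (-9.001, -17.07). Equal radii place F and B the same way about V: F = V + 19.3·n = (66.32, -13.15), B = V − 19.3·n = (48.32, -47.29). Then cos ∠FRB = RF·RB / (|RF||RB|), giving 30.78°.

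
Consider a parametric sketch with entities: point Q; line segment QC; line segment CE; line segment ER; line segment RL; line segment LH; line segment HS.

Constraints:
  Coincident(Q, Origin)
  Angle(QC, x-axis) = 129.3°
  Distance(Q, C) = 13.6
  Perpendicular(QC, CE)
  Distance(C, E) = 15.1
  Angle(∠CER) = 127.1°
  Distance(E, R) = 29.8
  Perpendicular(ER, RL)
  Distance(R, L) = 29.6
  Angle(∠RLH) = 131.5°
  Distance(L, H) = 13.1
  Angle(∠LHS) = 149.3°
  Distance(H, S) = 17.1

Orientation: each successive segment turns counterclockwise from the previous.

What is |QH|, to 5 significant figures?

25.657

Q is at the origin; QC runs at 129.3° with length 13.6, so C = (-8.6140, 10.524). QC ⟂ CE, so CE runs at -140.70°; with |CE| = 15.1, E = (-20.299, 0.96018). ∠CER = 127.1° gives ER at -87.800° from the x-axis; with |ER| = 29.8, R = (-19.155, -28.818). ER is perpendicular to RL, so RL runs at 2.2000°; with |RL| = 29.6, L = (10.423, -27.682). ∠RLH = 131.5° gives LH at 50.700° from the x-axis; with |LH| = 13.1, H = (18.720, -17.544). Then |QH| = |H − Q| = 25.657.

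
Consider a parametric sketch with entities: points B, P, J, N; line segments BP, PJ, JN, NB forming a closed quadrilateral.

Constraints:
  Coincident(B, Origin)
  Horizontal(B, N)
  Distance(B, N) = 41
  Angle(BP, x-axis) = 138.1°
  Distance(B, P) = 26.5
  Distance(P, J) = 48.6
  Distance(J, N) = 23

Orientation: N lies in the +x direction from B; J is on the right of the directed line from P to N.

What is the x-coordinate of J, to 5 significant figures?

20.256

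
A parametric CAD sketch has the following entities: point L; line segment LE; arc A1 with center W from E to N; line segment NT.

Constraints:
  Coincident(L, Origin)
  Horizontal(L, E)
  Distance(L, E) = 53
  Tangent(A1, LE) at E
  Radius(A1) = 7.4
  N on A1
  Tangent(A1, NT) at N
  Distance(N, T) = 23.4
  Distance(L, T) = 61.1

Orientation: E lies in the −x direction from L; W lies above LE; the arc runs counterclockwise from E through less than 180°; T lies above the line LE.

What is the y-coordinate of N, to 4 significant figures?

9.370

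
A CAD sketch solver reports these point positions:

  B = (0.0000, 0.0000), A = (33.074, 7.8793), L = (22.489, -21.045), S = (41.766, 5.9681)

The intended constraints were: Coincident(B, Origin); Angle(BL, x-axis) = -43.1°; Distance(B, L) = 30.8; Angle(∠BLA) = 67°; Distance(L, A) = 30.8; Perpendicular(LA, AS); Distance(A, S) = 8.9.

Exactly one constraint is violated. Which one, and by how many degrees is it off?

Perpendicular(LA, AS) — off by 7.70°.

B = (0.00, 0.00) ✓; BL at -43.10° ✓; |BL| = 30.80 ✓; ∠BLA = 67.00° ✓; |LA| = 30.80 ✓; ∠(LA, AS) = 82.30° ✗; |AS| = 8.900 ✓.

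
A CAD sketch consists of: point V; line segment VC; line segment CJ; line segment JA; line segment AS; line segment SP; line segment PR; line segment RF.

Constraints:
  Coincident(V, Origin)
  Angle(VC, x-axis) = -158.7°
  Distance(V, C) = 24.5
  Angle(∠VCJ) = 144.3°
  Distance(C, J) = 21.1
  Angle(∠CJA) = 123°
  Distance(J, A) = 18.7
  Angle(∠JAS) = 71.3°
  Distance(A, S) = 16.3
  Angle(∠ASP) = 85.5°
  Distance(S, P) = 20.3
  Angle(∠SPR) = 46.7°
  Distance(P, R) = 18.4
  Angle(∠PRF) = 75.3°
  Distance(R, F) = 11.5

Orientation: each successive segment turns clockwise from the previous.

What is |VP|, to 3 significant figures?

35.1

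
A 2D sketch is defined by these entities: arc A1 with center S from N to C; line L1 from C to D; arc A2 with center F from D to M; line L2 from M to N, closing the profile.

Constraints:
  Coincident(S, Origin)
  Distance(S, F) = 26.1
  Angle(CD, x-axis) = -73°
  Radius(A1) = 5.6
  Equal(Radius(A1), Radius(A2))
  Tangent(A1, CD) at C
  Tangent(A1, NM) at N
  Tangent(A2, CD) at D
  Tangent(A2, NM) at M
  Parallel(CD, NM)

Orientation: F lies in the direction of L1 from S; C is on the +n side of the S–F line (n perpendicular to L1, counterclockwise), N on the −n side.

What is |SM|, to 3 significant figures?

26.7

The slot axis is L1's direction at -73.0°, so u = (cos -73.0°, sin -73.0°) = (0.292, -0.956) and n = (−sin -73.0°, cos -73.0°) = (0.956, 0.292). S is at the origin and F lies 26.1 along u from S, so F = 26.1·u = (7.63, -25.0). Tangency of A1 to both parallel lines with radius 5.6 puts C and N at S ± 5.6·n: C = (5.36, 1.64), N = (-5.36, -1.64). Equal radii place D and M the same way about F: D = F + 5.6·n = (13.0, -23.3), M = F − 5.6·n = (2.28, -26.6). Then |SM| = |M − S| = 26.7.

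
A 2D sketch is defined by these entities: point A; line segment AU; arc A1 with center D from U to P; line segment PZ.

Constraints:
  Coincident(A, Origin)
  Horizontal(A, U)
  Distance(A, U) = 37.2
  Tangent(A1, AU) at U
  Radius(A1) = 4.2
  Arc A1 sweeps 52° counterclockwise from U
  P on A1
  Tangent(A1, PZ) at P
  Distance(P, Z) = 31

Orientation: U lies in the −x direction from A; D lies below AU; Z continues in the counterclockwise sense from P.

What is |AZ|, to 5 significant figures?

65.037

On A1, U sits at bearing 90° from D; a 52° counterclockwise sweep puts P at bearing 142°, so P = D + 4.2·(cos 142°, sin 142°) = (-40.510, -1.6142). Tangency of A1 to PZ means the radius DP is perpendicular to PZ, so PZ runs along (−sin 142°, cos 142°); with |PZ| = 31.0, Z = (-59.595, -26.043). Then |AZ| = |Z − A| = 65.037.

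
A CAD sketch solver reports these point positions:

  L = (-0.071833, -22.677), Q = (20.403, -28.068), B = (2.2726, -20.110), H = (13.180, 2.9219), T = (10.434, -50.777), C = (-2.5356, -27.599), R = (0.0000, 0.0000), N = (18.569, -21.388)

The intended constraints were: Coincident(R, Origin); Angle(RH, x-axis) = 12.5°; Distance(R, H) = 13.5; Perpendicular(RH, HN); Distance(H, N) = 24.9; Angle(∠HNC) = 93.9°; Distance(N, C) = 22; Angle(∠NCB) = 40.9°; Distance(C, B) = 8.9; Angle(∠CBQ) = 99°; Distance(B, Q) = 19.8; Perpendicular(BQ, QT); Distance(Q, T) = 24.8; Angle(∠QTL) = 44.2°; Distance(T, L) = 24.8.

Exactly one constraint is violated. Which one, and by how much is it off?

Distance(T, L) = 24.8 — off by 5.20.

R = (0.00, 0.00) ✓; RH at 12.50° ✓; |RH| = 13.50 ✓; ∠(RH, HN) = 90.00° ✓; |HN| = 24.90 ✓; ∠HNC = 93.90° ✓; |NC| = 22.00 ✓; ∠NCB = 40.90° ✓; |CB| = 8.900 ✓; ∠CBQ = 99.00° ✓; |BQ| = 19.80 ✓; ∠(BQ, QT) = 90.00° ✓; |QT| = 24.80 ✓; ∠QTL = 44.20° ✓; |TL| = 30.00 ✗.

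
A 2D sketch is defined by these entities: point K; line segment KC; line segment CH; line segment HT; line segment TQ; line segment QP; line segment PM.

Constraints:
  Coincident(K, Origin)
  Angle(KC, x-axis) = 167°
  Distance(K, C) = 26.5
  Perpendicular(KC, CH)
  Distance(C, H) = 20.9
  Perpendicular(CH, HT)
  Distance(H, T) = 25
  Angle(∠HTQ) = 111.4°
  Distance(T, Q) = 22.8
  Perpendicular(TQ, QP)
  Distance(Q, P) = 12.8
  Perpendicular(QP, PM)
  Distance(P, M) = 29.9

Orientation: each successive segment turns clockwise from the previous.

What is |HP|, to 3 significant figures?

33.6

K is at the origin; KC runs at 167.0° with length 26.5, so C = (-25.8, 5.96). KC is perpendicular to CH, so CH runs at 77.0°; with |CH| = 20.9, H = (-21.1, 26.3). CH ⟂ HT, so HT runs at -13.0°; with |HT| = 25.0, T = (3.24, 20.7). ∠HTQ = 111.4° gives TQ at -81.6° from the x-axis; with |TQ| = 22.8, Q = (6.57, -1.85). The perpendicularity gives QP at right angles to TQ, so QP runs at -172°; with |QP| = 12.8, P = (-6.09, -3.72). Then |HP| = |P − H| = 33.6.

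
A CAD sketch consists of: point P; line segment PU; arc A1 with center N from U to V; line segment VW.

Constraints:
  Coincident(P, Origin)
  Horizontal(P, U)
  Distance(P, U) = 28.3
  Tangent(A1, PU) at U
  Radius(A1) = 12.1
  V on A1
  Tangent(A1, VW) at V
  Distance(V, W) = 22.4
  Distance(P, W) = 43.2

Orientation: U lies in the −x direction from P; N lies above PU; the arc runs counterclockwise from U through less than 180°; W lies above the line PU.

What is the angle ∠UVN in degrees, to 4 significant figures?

37.41°

Checks: |NV| = 12.10 ✓; ∠(NV, VW) = 90.00° ✓; |VW| = 22.40 ✓; |PW| = 43.20 ✓.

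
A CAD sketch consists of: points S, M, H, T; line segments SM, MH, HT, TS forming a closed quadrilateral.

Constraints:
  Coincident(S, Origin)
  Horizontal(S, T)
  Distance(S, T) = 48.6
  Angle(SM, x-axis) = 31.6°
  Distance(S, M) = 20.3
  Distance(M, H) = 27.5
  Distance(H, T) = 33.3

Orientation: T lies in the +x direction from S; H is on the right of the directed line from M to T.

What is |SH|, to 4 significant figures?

25.95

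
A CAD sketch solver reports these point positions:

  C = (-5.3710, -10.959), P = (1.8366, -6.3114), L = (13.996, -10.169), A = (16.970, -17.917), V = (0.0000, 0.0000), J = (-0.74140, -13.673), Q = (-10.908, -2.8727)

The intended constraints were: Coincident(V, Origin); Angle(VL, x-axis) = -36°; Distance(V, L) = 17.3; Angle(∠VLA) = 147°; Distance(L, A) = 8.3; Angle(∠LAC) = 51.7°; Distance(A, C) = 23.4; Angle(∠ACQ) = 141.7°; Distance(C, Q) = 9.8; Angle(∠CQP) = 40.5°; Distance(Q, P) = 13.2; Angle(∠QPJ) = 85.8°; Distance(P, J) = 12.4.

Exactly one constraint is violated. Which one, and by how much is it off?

Distance(P, J) = 12.4 — off by 4.60.

V = (0.00, 0.00) ✓; VL at -36.00° ✓; |VL| = 17.30 ✓; ∠VLA = 147.0° ✓; |LA| = 8.299 ✓; ∠LAC = 51.70° ✓; |AC| = 23.40 ✓; ∠ACQ = 141.7° ✓; |CQ| = 9.800 ✓; ∠CQP = 40.50° ✓; |QP| = 13.20 ✓; ∠QPJ = 85.80° ✓; |PJ| = 7.800 ✗.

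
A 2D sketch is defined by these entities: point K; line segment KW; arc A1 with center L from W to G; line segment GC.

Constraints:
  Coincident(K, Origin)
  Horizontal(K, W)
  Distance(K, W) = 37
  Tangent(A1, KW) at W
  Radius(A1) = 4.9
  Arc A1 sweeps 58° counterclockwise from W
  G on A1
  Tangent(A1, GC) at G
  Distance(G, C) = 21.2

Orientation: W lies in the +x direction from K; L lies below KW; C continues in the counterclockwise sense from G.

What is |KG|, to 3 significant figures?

32.9

The tangent condition forces LW to be normal to KW, so L = W + (0, -4.9) = (37.0, -4.90). On A1, W sits at bearing 90° from L; a 58° counterclockwise sweep puts G at bearing 148°, so G = L + 4.9·(cos 148°, sin 148°) = (32.8, -2.30). Then |KG| = |G − K| = 32.9.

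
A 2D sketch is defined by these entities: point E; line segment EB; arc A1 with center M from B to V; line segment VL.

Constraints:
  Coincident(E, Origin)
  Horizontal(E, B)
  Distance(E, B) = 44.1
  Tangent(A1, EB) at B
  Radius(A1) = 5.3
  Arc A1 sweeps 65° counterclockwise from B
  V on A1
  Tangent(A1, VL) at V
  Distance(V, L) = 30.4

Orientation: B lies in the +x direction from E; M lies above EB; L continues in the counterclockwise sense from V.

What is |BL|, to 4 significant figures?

35.34

E is at the origin; EB is horizontal with |EB| = 44.1 and B on the +x side, so B = (44.10, 0.000). The tangent condition forces MB to be normal to EB, so M = B + (0, 5.3) = (44.10, 5.300). On A1, B sits at bearing -90° from M; a 65° counterclockwise sweep puts V at bearing -25°, so V = M + 5.3·(cos -25°, sin -25°) = (48.90, 3.060). Tangency of A1 to VL means the radius MV is perpendicular to VL, so VL runs along (−sin -25°, cos -25°); with |VL| = 30.4, L = (61.75, 30.61). Then |BL| = |L − B| = 35.34.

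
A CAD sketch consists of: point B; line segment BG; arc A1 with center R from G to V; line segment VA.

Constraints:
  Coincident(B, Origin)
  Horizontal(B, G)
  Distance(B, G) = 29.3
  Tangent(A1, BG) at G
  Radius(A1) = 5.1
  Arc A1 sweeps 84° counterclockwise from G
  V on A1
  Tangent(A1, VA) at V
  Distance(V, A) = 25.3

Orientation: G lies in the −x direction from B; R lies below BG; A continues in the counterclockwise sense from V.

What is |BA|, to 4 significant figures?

47.48

B is at the origin; B and G share the same y with |BG| = 29.3 and G on the −x side, so G = (-29.30, 0.000). The tangent condition forces RG to be normal to BG, so R = G + (0, -5.1) = (-29.30, -5.100). On A1, G sits at bearing 90° from R; an 84° counterclockwise sweep puts V at bearing 174°, so V = R + 5.1·(cos 174°, sin 174°) = (-34.37, -4.567). A1 meets VA tangentially, so RV is at right angles to VA, so VA runs along (−sin 174°, cos 174°); with |VA| = 25.3, A = (-37.02, -29.73). Then |BA| = |A − B| = 47.48.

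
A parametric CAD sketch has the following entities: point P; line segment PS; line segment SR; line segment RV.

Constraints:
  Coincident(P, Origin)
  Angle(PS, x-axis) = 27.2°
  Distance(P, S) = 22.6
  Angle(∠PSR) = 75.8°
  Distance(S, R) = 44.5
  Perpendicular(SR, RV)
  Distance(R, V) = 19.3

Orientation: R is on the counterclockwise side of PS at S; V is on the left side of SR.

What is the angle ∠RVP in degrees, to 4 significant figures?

93.83°

P is at the origin; PS runs at 27.2° with length 22.6, so S = 22.6·(cos 27.2°, sin 27.2°) = (20.10, 10.33). ∠PSR = 75.8°, so SR runs at 27.2° + (180° − 75.8°) = 131.4° from the x-axis; with |SR| = 44.5, R = S + 44.5·(cos 131.4°, sin 131.4°) = (-9.328, 43.71). SR is perpendicular to RV; with |RV| = 19.3 on the left of SR, V = R + 19.3·(-0.7501, -0.6613) = (-23.80, 30.95). Then cos ∠RVP = VR·VP / (|VR||VP|), giving 93.83°.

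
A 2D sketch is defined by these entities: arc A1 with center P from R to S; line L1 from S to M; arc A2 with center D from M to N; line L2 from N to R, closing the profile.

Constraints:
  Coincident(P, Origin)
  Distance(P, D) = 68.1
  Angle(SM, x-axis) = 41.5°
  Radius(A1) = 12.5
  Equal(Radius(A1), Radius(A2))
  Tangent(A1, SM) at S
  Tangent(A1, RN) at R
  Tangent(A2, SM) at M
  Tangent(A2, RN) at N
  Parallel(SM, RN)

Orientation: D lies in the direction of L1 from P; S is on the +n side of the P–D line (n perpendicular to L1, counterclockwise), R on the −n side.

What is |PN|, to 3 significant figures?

69.2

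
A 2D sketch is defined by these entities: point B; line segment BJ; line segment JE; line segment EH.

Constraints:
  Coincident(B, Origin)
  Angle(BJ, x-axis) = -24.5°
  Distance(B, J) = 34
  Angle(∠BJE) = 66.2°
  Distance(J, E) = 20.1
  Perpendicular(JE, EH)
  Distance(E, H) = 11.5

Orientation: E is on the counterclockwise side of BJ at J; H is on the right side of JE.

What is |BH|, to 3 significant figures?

43.1

B is at the origin; BJ runs at -24.5° with length 34.0, so J = 34.0·(cos -24.5°, sin -24.5°) = (30.9, -14.1). ∠BJE = 66.2°, so JE runs at -24.5° + (180° − 66.2°) = 89.3° from the x-axis; with |JE| = 20.1, E = J + 20.1·(cos 89.3°, sin 89.3°) = (31.2, 6.00). JE is perpendicular to EH; with |EH| = 11.5 on the right of JE, H = E + 11.5·(1.00, -0.0122) = (42.7, 5.86). Then |BH| = |H − B| = 43.1.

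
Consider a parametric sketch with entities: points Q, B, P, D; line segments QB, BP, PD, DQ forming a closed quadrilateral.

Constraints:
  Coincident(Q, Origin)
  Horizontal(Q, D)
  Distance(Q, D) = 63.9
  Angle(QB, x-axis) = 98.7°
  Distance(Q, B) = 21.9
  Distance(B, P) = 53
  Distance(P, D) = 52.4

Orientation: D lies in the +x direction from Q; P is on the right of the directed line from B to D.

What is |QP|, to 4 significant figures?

32.49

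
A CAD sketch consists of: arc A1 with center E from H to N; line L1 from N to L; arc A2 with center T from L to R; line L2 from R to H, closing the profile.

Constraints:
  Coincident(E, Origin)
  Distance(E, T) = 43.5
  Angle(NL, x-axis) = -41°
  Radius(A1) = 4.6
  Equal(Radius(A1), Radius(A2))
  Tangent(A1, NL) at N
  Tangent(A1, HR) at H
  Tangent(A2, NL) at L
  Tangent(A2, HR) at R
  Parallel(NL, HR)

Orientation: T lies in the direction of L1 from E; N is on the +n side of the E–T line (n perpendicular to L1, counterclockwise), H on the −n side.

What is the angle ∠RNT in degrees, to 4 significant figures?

5.905°

The slot axis is L1's direction at -41.0°, so u = (cos -41.0°, sin -41.0°) = (0.7547, -0.6561) and n = (−sin -41.0°, cos -41.0°) = (0.6561, 0.7547). E is at the origin and T lies 43.5 along u from E, so T = 43.5·u = (32.83, -28.54). Tangency of A1 to both parallel lines with radius 4.6 puts N and H at E ± 4.6·n: N = (3.018, 3.472), H = (-3.018, -3.472). Equal radii place L and R the same way about T: L = T + 4.6·n = (35.85, -25.07), R = T − 4.6·n = (29.81, -32.01). Then cos ∠RNT = NR·NT / (|NR||NT|), giving 5.905°.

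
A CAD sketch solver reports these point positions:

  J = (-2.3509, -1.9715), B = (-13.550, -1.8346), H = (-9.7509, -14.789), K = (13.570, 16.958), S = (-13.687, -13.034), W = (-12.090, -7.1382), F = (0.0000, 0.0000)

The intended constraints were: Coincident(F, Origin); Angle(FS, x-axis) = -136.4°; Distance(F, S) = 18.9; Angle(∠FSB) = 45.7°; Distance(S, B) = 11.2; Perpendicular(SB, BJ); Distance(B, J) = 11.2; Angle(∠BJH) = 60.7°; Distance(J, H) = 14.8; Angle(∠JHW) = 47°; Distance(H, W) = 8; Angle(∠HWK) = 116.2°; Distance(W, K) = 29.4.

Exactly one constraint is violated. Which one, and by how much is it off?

Distance(W, K) = 29.4 — off by 5.80.

F = (0.00, 0.00) ✓; FS at -136.4° ✓; |FS| = 18.90 ✓; ∠FSB = 45.70° ✓; |SB| = 11.20 ✓; ∠(SB, BJ) = 90.00° ✓; |BJ| = 11.20 ✓; ∠BJH = 60.70° ✓; |JH| = 14.80 ✓; ∠JHW = 47.00° ✓; |HW| = 8.000 ✓; ∠HWK = 116.2° ✓; |WK| = 35.20 ✗.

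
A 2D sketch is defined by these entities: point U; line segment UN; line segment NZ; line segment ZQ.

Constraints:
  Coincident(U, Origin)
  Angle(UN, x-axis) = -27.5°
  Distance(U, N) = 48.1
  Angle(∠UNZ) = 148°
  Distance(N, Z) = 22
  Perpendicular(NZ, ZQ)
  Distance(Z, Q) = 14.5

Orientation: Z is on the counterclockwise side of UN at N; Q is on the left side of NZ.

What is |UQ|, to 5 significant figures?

63.745

U is at the origin; UN runs at -27.5° with length 48.1, so N = 48.1·(cos -27.5°, sin -27.5°) = (42.665, -22.210). ∠UNZ = 148.0°, so NZ runs at -27.5° + (180° − 148.0°) = 4.5000° from the x-axis; with |NZ| = 22.0, Z = N + 22.0·(cos 4.5000°, sin 4.5000°) = (64.597, -20.484). NZ ⟂ ZQ; with |ZQ| = 14.5 on the left of NZ, Q = Z + 14.5·(-0.078459, 0.99692) = (63.460, -6.0287). Then |UQ| = |Q − U| = 63.745.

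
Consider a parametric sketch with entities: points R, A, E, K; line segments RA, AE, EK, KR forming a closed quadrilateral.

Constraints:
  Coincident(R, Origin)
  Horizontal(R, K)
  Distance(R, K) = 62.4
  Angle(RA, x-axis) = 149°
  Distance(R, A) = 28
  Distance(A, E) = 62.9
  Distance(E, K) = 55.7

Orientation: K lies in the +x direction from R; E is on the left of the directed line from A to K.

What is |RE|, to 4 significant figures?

54.99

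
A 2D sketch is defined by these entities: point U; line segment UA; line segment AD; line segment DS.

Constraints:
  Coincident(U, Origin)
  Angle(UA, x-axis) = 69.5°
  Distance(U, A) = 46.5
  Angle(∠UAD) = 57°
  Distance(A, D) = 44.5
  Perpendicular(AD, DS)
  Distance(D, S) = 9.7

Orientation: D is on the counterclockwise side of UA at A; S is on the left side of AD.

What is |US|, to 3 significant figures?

35.0

∠UAD = 57.0°, so AD runs at 69.5° + (180° − 57.0°) = 192° from the x-axis; with |AD| = 44.5, D = A + 44.5·(cos 192°, sin 192°) = (-27.2, 33.9). AD is perpendicular to DS; with |DS| = 9.7 on the left of AD, S = D + 9.7·(0.216, -0.976) = (-25.1, 24.5). Then |US| = |S − U| = 35.0.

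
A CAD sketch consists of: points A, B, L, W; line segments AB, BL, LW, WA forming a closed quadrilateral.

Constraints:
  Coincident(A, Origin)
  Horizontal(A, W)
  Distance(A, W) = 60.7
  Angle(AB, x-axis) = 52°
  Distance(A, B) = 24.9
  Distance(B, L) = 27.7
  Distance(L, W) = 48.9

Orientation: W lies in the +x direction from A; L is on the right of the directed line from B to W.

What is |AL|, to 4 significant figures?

14.76

Checks: |BL| = 27.70 ✓; |LW| = 48.90 ✓.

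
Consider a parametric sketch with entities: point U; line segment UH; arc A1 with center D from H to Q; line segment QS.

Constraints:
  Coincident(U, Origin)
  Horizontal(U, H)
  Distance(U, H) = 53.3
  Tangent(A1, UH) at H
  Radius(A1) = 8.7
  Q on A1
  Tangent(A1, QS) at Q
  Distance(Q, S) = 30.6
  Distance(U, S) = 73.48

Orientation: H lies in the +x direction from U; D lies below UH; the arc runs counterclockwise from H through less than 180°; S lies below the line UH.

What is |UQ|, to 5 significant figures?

47.805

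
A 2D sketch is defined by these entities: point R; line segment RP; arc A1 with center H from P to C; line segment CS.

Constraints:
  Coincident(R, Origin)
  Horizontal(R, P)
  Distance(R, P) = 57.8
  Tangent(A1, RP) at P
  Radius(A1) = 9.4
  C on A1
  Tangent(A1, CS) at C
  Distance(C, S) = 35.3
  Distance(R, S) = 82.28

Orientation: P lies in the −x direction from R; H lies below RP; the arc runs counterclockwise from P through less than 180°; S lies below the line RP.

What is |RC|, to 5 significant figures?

67.750

R is at the origin; R and P share the same y with |RP| = 57.8 and P on the −x side, so P = (-57.800, 0.0000). Since A1 is tangent to RP there, HP ⟂ RP, so H = P + (0, -9.4) = (-57.800, -9.4000). Since HC ⟂ CS (tangency), |HS| = √(9.4² + 35.3²) = 36.530 regardless of where C sits on A1. So S lies on both circle(R, 82.28) and circle(H, 36.530); the below-RP intersection is S = (-69.530, -43.996). C is the foot of the tangent from S: C = (-67.179, -8.7741).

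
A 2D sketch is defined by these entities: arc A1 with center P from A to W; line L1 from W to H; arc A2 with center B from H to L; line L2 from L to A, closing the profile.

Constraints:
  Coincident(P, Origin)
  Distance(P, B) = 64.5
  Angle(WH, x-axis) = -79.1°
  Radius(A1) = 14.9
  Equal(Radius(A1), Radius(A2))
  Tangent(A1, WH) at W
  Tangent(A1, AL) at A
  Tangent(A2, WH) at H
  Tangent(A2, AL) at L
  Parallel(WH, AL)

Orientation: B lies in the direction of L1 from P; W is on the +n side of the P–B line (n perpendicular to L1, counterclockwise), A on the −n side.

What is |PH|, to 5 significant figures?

66.199

The slot axis is L1's direction at -79.1°, so u = (cos -79.1°, sin -79.1°) = (0.18910, -0.98196) and n = (−sin -79.1°, cos -79.1°) = (0.98196, 0.18910). P is at the origin and B lies 64.5 along u from P, so B = 64.5·u = (12.197, -63.336). Tangency of A1 to both parallel lines with radius 14.9 puts W and A at P ± 14.9·n: W = (14.631, 2.8175), A = (-14.631, -2.8175). Equal radii place H and L the same way about B: H = B + 14.9·n = (26.828, -60.519), L = B − 14.9·n = (-2.4345, -66.154). Then |PH| = |H − P| = 66.199.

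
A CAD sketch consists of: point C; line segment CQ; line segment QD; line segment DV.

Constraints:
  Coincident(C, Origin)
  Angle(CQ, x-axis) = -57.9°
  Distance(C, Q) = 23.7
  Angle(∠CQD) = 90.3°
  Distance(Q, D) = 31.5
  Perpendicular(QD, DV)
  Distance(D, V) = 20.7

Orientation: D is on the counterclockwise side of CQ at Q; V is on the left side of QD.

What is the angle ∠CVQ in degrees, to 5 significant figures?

38.729°

C is at the origin; CQ runs at -57.9° with length 23.7, so Q = 23.7·(cos -57.9°, sin -57.9°) = (12.594, -20.077). ∠CQD = 90.3°, so QD runs at -57.9° + (180° − 90.3°) = 31.800° from the x-axis; with |QD| = 31.5, D = Q + 31.5·(cos 31.800°, sin 31.800°) = (39.366, -3.4777). QD is perpendicular to DV; with |DV| = 20.7 on the left of QD, V = D + 20.7·(-0.52696, 0.84989) = (28.458, 14.115). Then cos ∠CVQ = VC·VQ / (|VC||VQ|), giving 38.729°.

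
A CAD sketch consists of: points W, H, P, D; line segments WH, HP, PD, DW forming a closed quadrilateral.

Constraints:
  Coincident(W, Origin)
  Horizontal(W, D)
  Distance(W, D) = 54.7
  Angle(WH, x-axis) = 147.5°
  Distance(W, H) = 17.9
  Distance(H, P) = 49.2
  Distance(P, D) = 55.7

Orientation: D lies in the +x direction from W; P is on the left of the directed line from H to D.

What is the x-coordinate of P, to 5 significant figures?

20.290

Checks: |HP| = 49.20 ✓; |PD| = 55.70 ✓.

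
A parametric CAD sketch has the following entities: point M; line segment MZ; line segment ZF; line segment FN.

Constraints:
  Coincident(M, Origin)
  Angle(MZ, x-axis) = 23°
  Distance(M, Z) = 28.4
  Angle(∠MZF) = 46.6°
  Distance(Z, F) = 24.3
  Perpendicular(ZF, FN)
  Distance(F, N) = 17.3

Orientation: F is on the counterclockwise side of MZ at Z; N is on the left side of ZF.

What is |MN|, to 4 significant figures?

5.834

∠MZF = 46.6°, so ZF runs at 23.0° + (180° − 46.6°) = 156.4° from the x-axis; with |ZF| = 24.3, F = Z + 24.3·(cos 156.4°, sin 156.4°) = (3.875, 20.83). ZF ⟂ FN; with |FN| = 17.3 on the left of ZF, N = F + 17.3·(-0.4003, -0.9164) = (-3.051, 4.972). Then |MN| = |N − M| = 5.834.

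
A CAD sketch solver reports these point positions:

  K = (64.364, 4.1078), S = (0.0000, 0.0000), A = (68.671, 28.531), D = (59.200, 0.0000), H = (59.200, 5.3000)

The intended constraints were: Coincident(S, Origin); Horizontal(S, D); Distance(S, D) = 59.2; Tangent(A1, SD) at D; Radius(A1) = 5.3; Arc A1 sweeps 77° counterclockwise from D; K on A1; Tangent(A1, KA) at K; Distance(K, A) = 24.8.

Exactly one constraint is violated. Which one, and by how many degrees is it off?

Tangent(A1, KA) at K — off by 3.00°.

S = (0.00, 0.00) ✓; S.y = 0.00, D.y = 0.00 ✓; |SD| = 59.20 ✓; ∠(HD, DS) = 90.00° ✓; |HD| = 5.300 ✓; bearing(H→K) − bearing(H→D) = 77.00° ✓; |HK| = 5.300 ✓; ∠(HK, KA) = 87.00° ✗; |KA| = 24.80 ✓.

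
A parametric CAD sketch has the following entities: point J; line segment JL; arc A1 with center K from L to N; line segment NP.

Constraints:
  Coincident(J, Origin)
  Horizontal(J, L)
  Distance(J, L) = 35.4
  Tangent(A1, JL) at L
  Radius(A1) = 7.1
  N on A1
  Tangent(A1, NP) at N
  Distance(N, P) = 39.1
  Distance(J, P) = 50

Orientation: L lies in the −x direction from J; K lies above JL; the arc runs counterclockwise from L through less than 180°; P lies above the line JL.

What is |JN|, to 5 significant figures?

29.014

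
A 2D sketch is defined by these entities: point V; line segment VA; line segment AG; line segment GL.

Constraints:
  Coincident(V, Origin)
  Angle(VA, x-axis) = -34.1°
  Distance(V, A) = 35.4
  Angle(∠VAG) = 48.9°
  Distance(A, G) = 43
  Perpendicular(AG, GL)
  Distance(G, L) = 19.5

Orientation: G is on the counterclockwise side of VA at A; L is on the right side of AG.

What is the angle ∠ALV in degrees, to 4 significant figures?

42.47°

V is at the origin; VA runs at -34.1° with length 35.4, so A = 35.4·(cos -34.1°, sin -34.1°) = (29.31, -19.85). ∠VAG = 48.9°, so AG runs at -34.1° + (180° − 48.9°) = 97.00° from the x-axis; with |AG| = 43.0, G = A + 43.0·(cos 97.00°, sin 97.00°) = (24.07, 22.83). AG ⟂ GL; with |GL| = 19.5 on the right of AG, L = G + 19.5·(0.9925, 0.1219) = (43.43, 25.21). Then cos ∠ALV = LA·LV / (|LA||LV|), giving 42.47°.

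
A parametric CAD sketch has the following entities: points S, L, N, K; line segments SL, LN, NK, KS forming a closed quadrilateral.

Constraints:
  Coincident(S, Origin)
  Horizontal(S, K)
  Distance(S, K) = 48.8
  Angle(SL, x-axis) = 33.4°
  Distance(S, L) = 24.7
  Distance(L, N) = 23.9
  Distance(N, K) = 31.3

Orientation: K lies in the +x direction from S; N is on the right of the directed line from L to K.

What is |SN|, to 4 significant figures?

21.80

Checks: |LN| = 23.90 ✓; |NK| = 31.30 ✓.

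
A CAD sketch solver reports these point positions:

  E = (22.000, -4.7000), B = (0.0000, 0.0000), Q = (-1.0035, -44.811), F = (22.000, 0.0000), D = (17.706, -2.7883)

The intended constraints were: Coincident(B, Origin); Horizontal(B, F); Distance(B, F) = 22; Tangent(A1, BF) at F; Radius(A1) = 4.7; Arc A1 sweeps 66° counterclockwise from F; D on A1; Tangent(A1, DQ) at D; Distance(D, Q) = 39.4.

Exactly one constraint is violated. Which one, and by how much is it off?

Distance(D, Q) = 39.4 — off by 6.60.

B = (0.00, 0.00) ✓; B.y = 0.00, F.y = 0.00 ✓; |BF| = 22.00 ✓; ∠(EF, FB) = 90.00° ✓; |EF| = 4.700 ✓; bearing(E→D) − bearing(E→F) = 66.00° ✓; |ED| = 4.700 ✓; ∠(ED, DQ) = 90.00° ✓; |DQ| = 46.00 ✗.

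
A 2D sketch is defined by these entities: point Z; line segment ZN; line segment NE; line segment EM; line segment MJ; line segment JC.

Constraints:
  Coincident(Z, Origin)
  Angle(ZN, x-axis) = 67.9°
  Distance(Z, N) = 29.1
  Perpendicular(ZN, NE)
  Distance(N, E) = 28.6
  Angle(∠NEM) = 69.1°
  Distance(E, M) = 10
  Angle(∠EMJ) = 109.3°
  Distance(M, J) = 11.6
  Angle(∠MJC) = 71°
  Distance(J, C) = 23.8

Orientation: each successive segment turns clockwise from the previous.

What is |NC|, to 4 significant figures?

25.53

Z is at the origin; ZN runs at 67.9° with length 29.1, so N = (10.95, 26.96). ZN is perpendicular to NE, so NE runs at -22.10°; with |NE| = 28.6, E = (37.45, 16.20). ∠NEM = 69.1° gives EM at -133.0° from the x-axis; with |EM| = 10.0, M = (30.63, 8.888). ∠EMJ = 109.3° gives MJ at 156.3° from the x-axis; with |MJ| = 11.6, J = (20.01, 13.55). ∠MJC = 71.0° gives JC at 47.30° from the x-axis; with |JC| = 23.8, C = (36.15, 31.04). Then |NC| = |C − N| = 25.53.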